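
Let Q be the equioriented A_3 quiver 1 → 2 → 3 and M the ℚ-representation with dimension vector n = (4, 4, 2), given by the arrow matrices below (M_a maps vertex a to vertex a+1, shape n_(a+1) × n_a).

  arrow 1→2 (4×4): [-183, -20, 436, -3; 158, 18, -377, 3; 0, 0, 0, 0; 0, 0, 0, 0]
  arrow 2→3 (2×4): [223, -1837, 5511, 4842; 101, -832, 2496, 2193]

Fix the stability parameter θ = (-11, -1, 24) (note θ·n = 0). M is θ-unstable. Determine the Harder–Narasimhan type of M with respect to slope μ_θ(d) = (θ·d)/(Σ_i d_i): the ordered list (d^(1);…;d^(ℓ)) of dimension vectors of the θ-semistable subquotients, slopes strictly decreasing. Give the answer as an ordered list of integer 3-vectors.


Interval decomposition of M: I[1,1]^2, I[1,3]^2, I[2,2]^2.
HN type (ℓ=3): μ^(1)=24; μ^(2)=-1; μ^(3)=-11

((0, 0, 2); (0, 4, 0); (4, 0, 0))


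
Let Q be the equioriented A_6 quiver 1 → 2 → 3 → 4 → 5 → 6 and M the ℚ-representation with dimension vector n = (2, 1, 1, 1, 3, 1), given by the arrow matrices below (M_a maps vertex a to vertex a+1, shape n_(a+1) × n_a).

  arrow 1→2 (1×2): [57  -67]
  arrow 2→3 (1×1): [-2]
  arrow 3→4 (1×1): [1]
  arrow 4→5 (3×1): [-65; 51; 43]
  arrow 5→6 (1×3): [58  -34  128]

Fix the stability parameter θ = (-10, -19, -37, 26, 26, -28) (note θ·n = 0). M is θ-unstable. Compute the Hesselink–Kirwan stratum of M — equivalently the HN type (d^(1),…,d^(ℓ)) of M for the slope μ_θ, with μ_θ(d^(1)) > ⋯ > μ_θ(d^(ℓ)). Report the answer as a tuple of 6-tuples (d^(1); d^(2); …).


Via rank(M_{q-1}∘⋯∘M_p): M ≅ I[1,1], I[1,5], I[5,5], I[5,6].
μ_θ-semistable layers: μ^(1)=26; μ^(2)=-1; μ^(3)=-10; μ^(4)=-22

((0, 0, 0, 1, 2, 0); (0, 0, 0, 0, 1, 1); (1, 0, 0, 0, 0, 0); (1, 1, 1, 0, 0, 0))


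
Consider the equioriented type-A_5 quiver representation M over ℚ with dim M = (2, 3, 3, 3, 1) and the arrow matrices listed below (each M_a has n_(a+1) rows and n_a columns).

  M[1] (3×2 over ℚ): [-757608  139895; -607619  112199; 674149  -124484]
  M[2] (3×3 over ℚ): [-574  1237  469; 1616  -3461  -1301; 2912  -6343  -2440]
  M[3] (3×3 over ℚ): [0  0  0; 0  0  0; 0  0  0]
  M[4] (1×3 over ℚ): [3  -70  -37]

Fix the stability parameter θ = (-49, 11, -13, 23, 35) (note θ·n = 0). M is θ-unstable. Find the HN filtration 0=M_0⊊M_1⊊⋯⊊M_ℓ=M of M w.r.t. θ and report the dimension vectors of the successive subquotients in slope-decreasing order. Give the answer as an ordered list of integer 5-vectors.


Barcode: M ≅ I[1,3]^2, I[2,3], I[4,4]^2, I[4,5]. HN layers by μ_θ (4 steps, strictly decreasing):
  μ^(1)=35; μ^(2)=23; μ^(3)=-1; μ^(4)=-49

((0, 0, 0, 0, 1); (0, 0, 0, 3, 0); (0, 3, 3, 0, 0); (2, 0, 0, 0, 0))


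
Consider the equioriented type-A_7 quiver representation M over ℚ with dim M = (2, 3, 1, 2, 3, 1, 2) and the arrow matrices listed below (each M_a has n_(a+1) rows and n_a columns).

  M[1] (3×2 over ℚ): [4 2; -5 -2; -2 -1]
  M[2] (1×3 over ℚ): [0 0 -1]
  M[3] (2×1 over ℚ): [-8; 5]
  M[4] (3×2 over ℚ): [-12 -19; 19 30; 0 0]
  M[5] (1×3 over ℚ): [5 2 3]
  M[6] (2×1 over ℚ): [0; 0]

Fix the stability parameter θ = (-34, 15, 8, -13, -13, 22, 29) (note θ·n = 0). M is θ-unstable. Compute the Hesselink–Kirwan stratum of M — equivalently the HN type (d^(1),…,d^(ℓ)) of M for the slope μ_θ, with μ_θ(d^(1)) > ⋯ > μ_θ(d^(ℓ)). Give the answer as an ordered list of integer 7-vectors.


Via rank(M_{q-1}∘⋯∘M_p): M ≅ I[1,2], I[1,6], I[2,2], I[4,5], I[5,5], I[7,7]^2.
μ_θ-semistable layers: μ^(1)=29; μ^(2)=22; μ^(3)=15; μ^(4)=-3/4; μ^(5)=-13; μ^(6)=-34

((0, 0, 0, 0, 0, 0, 2); (0, 0, 0, 0, 0, 1, 0); (0, 2, 0, 0, 0, 0, 0); (0, 1, 1, 1, 1, 0, 0); (0, 0, 0, 1, 2, 0, 0); (2, 0, 0, 0, 0, 0, 0))


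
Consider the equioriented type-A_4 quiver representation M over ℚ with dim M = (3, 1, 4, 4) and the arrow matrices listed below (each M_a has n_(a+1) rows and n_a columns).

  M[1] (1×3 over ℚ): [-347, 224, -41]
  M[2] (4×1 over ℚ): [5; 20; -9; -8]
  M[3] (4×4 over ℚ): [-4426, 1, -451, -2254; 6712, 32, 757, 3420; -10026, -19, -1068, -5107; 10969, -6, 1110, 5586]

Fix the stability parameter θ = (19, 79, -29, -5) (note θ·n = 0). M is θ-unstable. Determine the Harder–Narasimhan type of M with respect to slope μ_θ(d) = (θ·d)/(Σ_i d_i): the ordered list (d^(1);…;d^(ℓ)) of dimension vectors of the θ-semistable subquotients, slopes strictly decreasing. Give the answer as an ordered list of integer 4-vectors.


Barcode: M ≅ I[1,1]^2, I[1,4], I[3,4]^3. HN layers by μ_θ (4 steps, strictly decreasing):
  μ^(1)=19; μ^(2)=16; μ^(3)=-5; μ^(4)=-29

((2, 0, 0, 0); (1, 1, 1, 1); (0, 0, 0, 3); (0, 0, 3, 0))


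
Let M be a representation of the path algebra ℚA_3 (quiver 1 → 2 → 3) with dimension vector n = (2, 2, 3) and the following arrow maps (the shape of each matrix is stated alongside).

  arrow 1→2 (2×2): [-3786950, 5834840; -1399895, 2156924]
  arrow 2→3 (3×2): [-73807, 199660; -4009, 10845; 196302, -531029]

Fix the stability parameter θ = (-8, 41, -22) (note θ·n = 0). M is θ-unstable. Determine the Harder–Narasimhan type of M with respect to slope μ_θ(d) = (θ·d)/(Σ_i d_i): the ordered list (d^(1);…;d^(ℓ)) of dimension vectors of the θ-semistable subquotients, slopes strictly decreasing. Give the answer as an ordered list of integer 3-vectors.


Barcode: M ≅ I[1,1], I[1,3], I[2,3], I[3,3]. HN layers by μ_θ (3 steps, strictly decreasing):
  μ^(1)=19/2; μ^(2)=-8; μ^(3)=-22

((0, 2, 2); (2, 0, 0); (0, 0, 1))


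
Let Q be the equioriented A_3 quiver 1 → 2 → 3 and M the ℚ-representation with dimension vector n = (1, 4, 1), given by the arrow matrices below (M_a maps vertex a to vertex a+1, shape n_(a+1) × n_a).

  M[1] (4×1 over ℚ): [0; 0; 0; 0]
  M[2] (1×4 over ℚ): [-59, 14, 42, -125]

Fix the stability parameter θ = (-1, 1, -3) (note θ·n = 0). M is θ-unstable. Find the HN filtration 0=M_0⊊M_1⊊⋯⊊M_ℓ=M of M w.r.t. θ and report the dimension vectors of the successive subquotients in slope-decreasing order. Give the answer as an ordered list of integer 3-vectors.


Via rank(M_{q-1}∘⋯∘M_p): M ≅ I[1,1], I[2,2]^3, I[2,3].
μ_θ-semistable layers: μ^(1)=1; μ^(2)=-1

((0, 3, 0); (1, 1, 1))


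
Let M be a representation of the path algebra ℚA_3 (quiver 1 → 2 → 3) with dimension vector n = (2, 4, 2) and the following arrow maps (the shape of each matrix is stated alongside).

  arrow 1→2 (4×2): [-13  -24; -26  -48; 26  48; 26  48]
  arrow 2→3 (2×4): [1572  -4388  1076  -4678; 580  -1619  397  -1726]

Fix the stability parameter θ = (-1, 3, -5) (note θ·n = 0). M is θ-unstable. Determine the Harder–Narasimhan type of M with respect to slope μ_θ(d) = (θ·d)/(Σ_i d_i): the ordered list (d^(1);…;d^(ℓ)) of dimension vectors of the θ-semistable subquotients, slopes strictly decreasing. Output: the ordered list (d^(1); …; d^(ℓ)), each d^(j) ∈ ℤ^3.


Via rank(M_{q-1}∘⋯∘M_p): M ≅ I[1,1], I[1,2], I[2,2], I[2,3]^2.
μ_θ-semistable layers: μ^(1)=3; μ^(2)=-1

((0, 2, 0); (2, 2, 2))


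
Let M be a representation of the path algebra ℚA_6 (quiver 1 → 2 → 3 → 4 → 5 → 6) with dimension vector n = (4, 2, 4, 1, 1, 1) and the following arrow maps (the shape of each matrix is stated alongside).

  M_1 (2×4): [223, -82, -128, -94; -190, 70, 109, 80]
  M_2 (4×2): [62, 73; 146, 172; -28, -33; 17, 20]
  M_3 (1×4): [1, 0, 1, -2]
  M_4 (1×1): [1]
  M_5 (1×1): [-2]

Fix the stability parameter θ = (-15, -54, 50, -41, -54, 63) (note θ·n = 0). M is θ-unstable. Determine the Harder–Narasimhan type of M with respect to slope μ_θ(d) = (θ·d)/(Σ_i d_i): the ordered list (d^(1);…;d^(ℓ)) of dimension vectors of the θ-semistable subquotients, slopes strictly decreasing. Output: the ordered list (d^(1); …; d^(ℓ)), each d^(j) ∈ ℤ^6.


Barcode: M ≅ I[1,1]^2, I[1,3]^2, I[3,3], I[3,6]. HN layers by μ_θ (4 steps, strictly decreasing):
  μ^(1)=63; μ^(2)=50; μ^(3)=-15; μ^(4)=-69/2

((0, 0, 0, 0, 0, 1); (0, 0, 3, 0, 0, 0); (2, 0, 1, 1, 1, 0); (2, 2, 0, 0, 0, 0))


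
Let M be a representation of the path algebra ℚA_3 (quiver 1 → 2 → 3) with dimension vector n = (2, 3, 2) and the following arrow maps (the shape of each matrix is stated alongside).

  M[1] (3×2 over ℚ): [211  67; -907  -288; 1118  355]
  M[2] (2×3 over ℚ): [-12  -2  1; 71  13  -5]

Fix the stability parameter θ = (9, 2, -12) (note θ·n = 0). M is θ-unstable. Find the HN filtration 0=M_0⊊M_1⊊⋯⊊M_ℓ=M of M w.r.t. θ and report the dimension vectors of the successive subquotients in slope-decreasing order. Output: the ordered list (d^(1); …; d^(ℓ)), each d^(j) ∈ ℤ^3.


Barcode: M ≅ I[1,2], I[1,3], I[2,3]. HN layers by μ_θ (3 steps, strictly decreasing):
  μ^(1)=11/2; μ^(2)=-1/3; μ^(3)=-5

((1, 1, 0); (1, 1, 1); (0, 1, 1))


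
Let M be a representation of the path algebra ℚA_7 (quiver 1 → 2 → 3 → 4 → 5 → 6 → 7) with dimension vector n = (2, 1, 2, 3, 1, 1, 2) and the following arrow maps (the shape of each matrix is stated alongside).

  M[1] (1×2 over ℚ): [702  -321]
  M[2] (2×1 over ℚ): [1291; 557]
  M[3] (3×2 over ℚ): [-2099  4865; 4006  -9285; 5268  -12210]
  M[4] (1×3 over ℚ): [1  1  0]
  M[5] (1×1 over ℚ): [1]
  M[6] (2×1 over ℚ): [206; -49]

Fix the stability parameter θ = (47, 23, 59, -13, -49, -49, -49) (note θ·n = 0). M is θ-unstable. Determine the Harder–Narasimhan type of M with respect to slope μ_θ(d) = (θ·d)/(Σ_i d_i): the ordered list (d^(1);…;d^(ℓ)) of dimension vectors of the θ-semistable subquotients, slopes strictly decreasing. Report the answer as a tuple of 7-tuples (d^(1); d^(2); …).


Barcode: M ≅ I[1,1], I[1,7], I[3,4], I[4,4], I[7,7]. HN layers by μ_θ (5 steps, strictly decreasing):
  μ^(1)=47; μ^(2)=23; μ^(3)=-31/7; μ^(4)=-13; μ^(5)=-49

((1, 0, 0, 0, 0, 0, 0); (0, 0, 1, 1, 0, 0, 0); (1, 1, 1, 1, 1, 1, 1); (0, 0, 0, 1, 0, 0, 0); (0, 0, 0, 0, 0, 0, 1))


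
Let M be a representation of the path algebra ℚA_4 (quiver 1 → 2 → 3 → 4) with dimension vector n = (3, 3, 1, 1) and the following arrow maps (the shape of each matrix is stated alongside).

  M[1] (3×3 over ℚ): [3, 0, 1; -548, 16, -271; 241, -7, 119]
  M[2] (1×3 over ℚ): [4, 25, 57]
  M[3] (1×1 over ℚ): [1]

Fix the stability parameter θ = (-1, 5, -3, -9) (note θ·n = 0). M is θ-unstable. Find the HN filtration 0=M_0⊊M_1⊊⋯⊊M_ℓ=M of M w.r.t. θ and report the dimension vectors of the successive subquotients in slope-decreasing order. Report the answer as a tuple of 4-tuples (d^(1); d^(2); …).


Interval decomposition of M: I[1,2]^2, I[1,4].
HN type (ℓ=3): μ^(1)=5; μ^(2)=-1; μ^(3)=-2

((0, 2, 0, 0); (2, 0, 0, 0); (1, 1, 1, 1))


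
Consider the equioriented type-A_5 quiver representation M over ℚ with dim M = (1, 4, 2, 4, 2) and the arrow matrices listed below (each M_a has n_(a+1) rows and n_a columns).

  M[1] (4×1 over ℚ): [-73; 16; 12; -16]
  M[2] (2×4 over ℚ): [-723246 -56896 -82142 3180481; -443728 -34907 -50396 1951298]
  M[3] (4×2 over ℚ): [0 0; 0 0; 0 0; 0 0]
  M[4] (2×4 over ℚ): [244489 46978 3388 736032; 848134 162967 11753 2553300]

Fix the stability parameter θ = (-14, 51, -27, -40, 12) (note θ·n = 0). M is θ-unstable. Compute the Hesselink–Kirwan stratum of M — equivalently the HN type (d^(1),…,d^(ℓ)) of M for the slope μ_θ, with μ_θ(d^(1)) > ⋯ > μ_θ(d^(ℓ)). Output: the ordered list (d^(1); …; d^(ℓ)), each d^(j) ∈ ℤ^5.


Via rank(M_{q-1}∘⋯∘M_p): M ≅ I[1,3], I[2,2]^2, I[2,3], I[4,4]^2, I[4,5]^2.
μ_θ-semistable layers: μ^(1)=51; μ^(2)=12; μ^(3)=-14; μ^(4)=-40

((0, 2, 0, 0, 0); (0, 2, 2, 0, 2); (1, 0, 0, 0, 0); (0, 0, 0, 4, 0))


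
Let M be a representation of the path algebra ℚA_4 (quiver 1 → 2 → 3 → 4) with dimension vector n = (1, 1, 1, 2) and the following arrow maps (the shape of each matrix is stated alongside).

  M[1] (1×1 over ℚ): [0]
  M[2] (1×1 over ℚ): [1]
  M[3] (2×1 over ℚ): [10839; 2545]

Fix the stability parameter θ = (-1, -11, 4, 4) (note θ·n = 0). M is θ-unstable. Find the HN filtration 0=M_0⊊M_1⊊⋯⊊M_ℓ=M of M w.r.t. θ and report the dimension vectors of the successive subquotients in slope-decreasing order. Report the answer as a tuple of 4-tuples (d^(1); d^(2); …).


Barcode: M ≅ I[1,1], I[2,4], I[4,4]. HN layers by μ_θ (3 steps, strictly decreasing):
  μ^(1)=4; μ^(2)=-1; μ^(3)=-11

((0, 0, 1, 2); (1, 0, 0, 0); (0, 1, 0, 0))


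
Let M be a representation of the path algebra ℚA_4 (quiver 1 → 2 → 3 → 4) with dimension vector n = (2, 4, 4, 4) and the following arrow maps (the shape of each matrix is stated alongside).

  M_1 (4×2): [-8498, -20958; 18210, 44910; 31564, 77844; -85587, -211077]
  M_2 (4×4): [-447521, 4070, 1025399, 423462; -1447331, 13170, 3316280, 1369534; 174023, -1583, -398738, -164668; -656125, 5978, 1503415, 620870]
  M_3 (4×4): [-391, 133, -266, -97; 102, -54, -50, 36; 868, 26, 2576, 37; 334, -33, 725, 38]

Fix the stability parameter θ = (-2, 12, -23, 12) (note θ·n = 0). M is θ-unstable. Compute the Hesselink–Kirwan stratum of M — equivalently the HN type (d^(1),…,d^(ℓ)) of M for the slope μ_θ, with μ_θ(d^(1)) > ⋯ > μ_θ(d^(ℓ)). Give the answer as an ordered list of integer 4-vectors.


Interval decomposition of M: I[1,1], I[1,2], I[2,4]^3, I[3,4].
HN type (ℓ=4): μ^(1)=12; μ^(2)=-2; μ^(3)=-11/2; μ^(4)=-23

((0, 1, 0, 4); (2, 0, 0, 0); (0, 3, 3, 0); (0, 0, 1, 0))


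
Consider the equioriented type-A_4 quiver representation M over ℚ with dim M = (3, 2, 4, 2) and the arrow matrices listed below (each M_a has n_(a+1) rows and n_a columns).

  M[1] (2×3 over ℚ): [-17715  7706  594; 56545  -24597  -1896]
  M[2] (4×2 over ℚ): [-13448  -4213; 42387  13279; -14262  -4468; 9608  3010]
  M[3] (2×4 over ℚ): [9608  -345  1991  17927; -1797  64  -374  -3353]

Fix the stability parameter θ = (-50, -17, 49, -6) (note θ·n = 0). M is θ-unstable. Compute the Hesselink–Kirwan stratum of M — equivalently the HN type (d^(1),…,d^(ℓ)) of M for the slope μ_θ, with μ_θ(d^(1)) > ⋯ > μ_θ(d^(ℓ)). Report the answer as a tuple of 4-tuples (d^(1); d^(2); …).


Via rank(M_{q-1}∘⋯∘M_p): M ≅ I[1,1], I[1,4]^2, I[3,3]^2.
μ_θ-semistable layers: μ^(1)=49; μ^(2)=43/2; μ^(3)=-17; μ^(4)=-50

((0, 0, 2, 0); (0, 0, 2, 2); (0, 2, 0, 0); (3, 0, 0, 0))


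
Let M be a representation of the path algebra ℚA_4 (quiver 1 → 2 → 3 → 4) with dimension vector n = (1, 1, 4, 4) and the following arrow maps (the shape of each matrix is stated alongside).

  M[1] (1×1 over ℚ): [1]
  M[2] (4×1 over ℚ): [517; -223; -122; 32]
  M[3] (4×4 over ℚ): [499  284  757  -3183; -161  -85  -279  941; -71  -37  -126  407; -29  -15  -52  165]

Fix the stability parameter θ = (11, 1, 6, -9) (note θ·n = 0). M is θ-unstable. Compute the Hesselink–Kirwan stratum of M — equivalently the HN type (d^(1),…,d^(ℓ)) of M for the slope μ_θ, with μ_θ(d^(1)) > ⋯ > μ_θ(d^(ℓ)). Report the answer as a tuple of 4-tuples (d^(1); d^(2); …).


Via rank(M_{q-1}∘⋯∘M_p): M ≅ I[1,4], I[3,3], I[3,4]^2, I[4,4].
μ_θ-semistable layers: μ^(1)=6; μ^(2)=9/4; μ^(3)=-3/2; μ^(4)=-9

((0, 0, 1, 0); (1, 1, 1, 1); (0, 0, 2, 2); (0, 0, 0, 1))


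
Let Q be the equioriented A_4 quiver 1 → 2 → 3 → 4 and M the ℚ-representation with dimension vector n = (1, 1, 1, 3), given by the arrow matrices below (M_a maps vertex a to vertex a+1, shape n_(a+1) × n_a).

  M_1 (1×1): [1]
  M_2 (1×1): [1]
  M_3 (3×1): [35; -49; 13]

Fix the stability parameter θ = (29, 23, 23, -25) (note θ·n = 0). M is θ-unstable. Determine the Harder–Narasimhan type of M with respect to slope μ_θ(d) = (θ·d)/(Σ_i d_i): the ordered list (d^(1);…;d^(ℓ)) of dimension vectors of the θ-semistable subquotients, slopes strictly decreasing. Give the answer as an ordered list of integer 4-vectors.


Barcode: M ≅ I[1,4], I[4,4]^2. HN layers by μ_θ (2 steps, strictly decreasing):
  μ^(1)=25/2; μ^(2)=-25

((1, 1, 1, 1); (0, 0, 0, 2))


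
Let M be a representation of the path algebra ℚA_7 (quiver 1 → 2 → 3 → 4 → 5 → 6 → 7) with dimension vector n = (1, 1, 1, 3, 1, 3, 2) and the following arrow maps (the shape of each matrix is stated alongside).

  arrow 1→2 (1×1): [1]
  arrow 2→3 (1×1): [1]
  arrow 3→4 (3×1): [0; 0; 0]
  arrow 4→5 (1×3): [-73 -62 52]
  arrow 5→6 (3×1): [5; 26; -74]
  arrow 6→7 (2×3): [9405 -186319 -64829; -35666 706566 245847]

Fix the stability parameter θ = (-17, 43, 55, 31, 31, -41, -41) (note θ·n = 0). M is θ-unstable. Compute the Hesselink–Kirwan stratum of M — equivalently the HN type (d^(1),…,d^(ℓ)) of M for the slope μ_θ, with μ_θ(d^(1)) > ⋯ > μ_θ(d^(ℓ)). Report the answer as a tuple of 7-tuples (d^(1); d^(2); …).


Via rank(M_{q-1}∘⋯∘M_p): M ≅ I[1,3], I[4,4]^2, I[4,7], I[6,6], I[6,7].
μ_θ-semistable layers: μ^(1)=55; μ^(2)=43; μ^(3)=31; μ^(4)=-5; μ^(5)=-17; μ^(6)=-41

((0, 0, 1, 0, 0, 0, 0); (0, 1, 0, 0, 0, 0, 0); (0, 0, 0, 2, 0, 0, 0); (0, 0, 0, 1, 1, 1, 1); (1, 0, 0, 0, 0, 0, 0); (0, 0, 0, 0, 0, 2, 1))


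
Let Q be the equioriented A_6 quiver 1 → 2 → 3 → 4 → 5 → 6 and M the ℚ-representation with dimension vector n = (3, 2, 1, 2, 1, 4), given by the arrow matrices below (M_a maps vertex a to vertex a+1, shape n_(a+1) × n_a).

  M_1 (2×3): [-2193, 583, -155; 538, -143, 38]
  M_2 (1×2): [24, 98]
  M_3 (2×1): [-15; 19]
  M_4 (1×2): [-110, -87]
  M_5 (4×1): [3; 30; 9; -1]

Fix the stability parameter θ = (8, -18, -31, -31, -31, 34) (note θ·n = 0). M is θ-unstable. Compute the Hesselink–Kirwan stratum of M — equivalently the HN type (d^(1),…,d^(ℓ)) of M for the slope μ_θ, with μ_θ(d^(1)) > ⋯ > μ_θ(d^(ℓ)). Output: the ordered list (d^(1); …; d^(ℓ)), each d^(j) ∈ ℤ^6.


Barcode: M ≅ I[1,1], I[1,2], I[1,6], I[4,4], I[6,6]^3. HN layers by μ_θ (5 steps, strictly decreasing):
  μ^(1)=34; μ^(2)=8; μ^(3)=-5; μ^(4)=-103/5; μ^(5)=-31

((0, 0, 0, 0, 0, 4); (1, 0, 0, 0, 0, 0); (1, 1, 0, 0, 0, 0); (1, 1, 1, 1, 1, 0); (0, 0, 0, 1, 0, 0))


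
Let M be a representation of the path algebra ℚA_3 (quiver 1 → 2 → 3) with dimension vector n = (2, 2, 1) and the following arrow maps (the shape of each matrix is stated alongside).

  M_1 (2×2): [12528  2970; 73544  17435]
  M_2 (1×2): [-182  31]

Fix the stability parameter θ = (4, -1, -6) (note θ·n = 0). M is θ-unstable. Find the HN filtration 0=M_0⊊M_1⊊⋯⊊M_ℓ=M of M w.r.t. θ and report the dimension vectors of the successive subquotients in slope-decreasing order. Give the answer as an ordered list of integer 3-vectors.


Interval decomposition of M: I[1,1], I[1,3], I[2,2].
HN type (ℓ=2): μ^(1)=4; μ^(2)=-1

((1, 0, 0); (1, 2, 1))


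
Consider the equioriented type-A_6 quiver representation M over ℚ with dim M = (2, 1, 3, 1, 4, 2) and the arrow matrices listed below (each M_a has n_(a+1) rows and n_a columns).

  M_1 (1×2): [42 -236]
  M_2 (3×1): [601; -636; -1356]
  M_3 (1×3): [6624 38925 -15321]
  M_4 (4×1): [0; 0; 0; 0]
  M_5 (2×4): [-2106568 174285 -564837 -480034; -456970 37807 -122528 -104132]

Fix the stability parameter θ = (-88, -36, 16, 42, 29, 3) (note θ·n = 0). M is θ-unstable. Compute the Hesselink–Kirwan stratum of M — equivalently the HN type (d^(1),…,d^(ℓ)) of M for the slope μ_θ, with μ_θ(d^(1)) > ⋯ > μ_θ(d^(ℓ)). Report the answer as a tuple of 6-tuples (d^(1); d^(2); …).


Barcode: M ≅ I[1,1], I[1,3], I[3,3], I[3,4], I[5,5]^2, I[5,6]^2. HN layers by μ_θ (5 steps, strictly decreasing):
  μ^(1)=42; μ^(2)=29; μ^(3)=16; μ^(4)=-36; μ^(5)=-88

((0, 0, 0, 1, 0, 0); (0, 0, 0, 0, 2, 0); (0, 0, 3, 0, 2, 2); (0, 1, 0, 0, 0, 0); (2, 0, 0, 0, 0, 0))


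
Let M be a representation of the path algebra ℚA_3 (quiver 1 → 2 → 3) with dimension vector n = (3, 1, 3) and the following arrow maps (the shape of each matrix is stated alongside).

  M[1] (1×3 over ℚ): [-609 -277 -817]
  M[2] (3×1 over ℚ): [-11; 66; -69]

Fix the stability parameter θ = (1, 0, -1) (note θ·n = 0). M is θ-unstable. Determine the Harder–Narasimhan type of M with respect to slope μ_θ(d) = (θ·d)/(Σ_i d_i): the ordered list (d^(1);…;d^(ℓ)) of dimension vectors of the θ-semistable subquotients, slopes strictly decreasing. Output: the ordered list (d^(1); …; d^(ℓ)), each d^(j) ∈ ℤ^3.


Via rank(M_{q-1}∘⋯∘M_p): M ≅ I[1,1]^2, I[1,3], I[3,3]^2.
μ_θ-semistable layers: μ^(1)=1; μ^(2)=0; μ^(3)=-1

((2, 0, 0); (1, 1, 1); (0, 0, 2))


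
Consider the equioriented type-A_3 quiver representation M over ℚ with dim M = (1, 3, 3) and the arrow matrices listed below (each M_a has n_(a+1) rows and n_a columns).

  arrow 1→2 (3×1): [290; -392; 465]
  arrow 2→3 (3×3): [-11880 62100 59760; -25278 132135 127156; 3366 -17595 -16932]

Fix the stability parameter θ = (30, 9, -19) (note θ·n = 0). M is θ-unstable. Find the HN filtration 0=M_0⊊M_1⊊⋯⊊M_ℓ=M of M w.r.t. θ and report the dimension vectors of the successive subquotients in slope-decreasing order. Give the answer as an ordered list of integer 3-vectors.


Via rank(M_{q-1}∘⋯∘M_p): M ≅ I[1,2], I[2,2], I[2,3], I[3,3]^2.
μ_θ-semistable layers: μ^(1)=39/2; μ^(2)=9; μ^(3)=-5; μ^(4)=-19

((1, 1, 0); (0, 1, 0); (0, 1, 1); (0, 0, 2))


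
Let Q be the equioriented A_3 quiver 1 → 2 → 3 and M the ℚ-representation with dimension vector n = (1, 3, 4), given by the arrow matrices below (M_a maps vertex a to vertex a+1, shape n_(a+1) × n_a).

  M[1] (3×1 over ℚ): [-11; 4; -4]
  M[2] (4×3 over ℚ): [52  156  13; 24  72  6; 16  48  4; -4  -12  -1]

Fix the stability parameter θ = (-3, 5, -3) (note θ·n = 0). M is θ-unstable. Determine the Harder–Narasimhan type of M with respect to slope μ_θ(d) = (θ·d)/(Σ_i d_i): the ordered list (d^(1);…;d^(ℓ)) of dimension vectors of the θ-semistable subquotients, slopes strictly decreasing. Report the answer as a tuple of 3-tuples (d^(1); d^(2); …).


Via rank(M_{q-1}∘⋯∘M_p): M ≅ I[1,2], I[2,2], I[2,3], I[3,3]^3.
μ_θ-semistable layers: μ^(1)=5; μ^(2)=1; μ^(3)=-3

((0, 2, 0); (0, 1, 1); (1, 0, 3))


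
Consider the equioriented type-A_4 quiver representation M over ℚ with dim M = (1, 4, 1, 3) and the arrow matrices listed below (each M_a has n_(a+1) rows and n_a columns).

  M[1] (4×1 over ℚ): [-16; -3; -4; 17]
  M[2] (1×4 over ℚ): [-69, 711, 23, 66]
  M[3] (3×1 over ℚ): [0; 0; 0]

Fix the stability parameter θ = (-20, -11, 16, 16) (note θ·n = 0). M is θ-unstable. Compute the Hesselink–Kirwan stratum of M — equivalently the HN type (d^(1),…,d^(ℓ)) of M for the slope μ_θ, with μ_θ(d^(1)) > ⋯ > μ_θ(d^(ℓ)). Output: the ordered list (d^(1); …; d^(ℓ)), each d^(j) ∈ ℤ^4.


Via rank(M_{q-1}∘⋯∘M_p): M ≅ I[1,3], I[2,2]^3, I[4,4]^3.
μ_θ-semistable layers: μ^(1)=16; μ^(2)=-11; μ^(3)=-20

((0, 0, 1, 3); (0, 4, 0, 0); (1, 0, 0, 0))


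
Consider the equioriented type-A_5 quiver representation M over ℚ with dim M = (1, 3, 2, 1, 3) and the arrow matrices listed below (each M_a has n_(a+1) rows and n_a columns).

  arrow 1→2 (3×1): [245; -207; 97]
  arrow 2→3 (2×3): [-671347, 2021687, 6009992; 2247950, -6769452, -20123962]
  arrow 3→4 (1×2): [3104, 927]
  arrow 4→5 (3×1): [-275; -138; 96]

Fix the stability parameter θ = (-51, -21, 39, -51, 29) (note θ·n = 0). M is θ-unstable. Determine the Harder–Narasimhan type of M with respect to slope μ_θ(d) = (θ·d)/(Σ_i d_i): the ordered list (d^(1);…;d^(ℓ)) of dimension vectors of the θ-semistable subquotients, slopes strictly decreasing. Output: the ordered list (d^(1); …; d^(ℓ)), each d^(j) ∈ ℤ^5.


Interval decomposition of M: I[1,2], I[2,3], I[2,5], I[5,5]^2.
HN type (ℓ=5): μ^(1)=39; μ^(2)=29; μ^(3)=-6; μ^(4)=-21; μ^(5)=-51

((0, 0, 1, 0, 0); (0, 0, 0, 0, 3); (0, 0, 1, 1, 0); (0, 3, 0, 0, 0); (1, 0, 0, 0, 0))


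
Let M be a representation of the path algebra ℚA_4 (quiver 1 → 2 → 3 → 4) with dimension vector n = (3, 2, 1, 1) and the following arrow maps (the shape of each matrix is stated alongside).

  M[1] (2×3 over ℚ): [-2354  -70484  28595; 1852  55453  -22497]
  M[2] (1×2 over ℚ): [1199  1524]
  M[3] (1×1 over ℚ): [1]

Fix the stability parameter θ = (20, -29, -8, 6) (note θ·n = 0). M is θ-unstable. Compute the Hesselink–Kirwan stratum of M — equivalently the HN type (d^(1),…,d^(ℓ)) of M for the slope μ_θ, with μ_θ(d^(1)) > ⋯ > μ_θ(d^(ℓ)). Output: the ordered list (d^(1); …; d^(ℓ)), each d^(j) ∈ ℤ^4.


Barcode: M ≅ I[1,1], I[1,2], I[1,4]. HN layers by μ_θ (4 steps, strictly decreasing):
  μ^(1)=20; μ^(2)=6; μ^(3)=-9/2; μ^(4)=-17/3

((1, 0, 0, 0); (0, 0, 0, 1); (1, 1, 0, 0); (1, 1, 1, 0))


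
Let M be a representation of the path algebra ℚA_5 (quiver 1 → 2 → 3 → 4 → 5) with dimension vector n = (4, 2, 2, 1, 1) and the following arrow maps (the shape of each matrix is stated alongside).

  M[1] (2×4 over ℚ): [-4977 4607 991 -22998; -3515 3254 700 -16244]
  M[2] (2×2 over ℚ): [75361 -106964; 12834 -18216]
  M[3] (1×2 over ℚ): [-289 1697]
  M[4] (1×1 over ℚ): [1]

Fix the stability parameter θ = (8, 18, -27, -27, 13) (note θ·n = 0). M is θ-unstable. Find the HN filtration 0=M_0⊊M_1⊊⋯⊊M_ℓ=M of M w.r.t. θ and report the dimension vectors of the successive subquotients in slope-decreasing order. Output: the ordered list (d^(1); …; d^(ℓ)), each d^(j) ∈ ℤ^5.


Barcode: M ≅ I[1,1]^2, I[1,2], I[1,5], I[3,3]. HN layers by μ_θ (5 steps, strictly decreasing):
  μ^(1)=18; μ^(2)=13; μ^(3)=8; μ^(4)=-7; μ^(5)=-27

((0, 1, 0, 0, 0); (0, 0, 0, 0, 1); (3, 0, 0, 0, 0); (1, 1, 1, 1, 0); (0, 0, 1, 0, 0))


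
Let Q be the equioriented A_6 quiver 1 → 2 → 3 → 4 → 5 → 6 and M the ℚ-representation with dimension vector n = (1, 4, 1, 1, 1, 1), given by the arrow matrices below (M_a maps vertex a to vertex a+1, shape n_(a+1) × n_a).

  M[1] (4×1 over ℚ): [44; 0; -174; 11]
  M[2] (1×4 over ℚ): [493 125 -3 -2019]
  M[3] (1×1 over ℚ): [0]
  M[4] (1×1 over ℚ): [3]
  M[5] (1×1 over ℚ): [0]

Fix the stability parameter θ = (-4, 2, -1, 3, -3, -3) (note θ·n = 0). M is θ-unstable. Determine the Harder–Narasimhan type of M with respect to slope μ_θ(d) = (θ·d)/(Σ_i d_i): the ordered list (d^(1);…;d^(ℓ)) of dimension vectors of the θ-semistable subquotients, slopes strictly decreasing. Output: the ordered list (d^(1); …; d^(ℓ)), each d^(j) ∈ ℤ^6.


Barcode: M ≅ I[1,3], I[2,2]^3, I[4,5], I[6,6]. HN layers by μ_θ (5 steps, strictly decreasing):
  μ^(1)=2; μ^(2)=1/2; μ^(3)=0; μ^(4)=-3; μ^(5)=-4

((0, 3, 0, 0, 0, 0); (0, 1, 1, 0, 0, 0); (0, 0, 0, 1, 1, 0); (0, 0, 0, 0, 0, 1); (1, 0, 0, 0, 0, 0))


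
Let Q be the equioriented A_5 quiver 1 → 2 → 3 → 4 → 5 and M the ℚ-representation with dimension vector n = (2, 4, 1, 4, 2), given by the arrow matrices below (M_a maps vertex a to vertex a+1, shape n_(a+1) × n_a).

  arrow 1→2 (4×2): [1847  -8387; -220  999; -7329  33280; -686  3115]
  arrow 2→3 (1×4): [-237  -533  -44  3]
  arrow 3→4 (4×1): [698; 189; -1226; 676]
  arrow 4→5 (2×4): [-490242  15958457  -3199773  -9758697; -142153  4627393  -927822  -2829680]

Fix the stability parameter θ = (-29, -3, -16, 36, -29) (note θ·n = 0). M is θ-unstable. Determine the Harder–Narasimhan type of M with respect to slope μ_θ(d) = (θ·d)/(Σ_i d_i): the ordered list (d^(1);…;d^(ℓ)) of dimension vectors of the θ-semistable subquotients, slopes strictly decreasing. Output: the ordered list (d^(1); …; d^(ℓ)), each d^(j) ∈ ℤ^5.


Interval decomposition of M: I[1,2], I[1,5], I[2,2]^2, I[4,4]^2, I[4,5].
HN type (ℓ=5): μ^(1)=36; μ^(2)=7/2; μ^(3)=-3; μ^(4)=-19/2; μ^(5)=-29

((0, 0, 0, 2, 0); (0, 0, 0, 2, 2); (0, 3, 0, 0, 0); (0, 1, 1, 0, 0); (2, 0, 0, 0, 0))


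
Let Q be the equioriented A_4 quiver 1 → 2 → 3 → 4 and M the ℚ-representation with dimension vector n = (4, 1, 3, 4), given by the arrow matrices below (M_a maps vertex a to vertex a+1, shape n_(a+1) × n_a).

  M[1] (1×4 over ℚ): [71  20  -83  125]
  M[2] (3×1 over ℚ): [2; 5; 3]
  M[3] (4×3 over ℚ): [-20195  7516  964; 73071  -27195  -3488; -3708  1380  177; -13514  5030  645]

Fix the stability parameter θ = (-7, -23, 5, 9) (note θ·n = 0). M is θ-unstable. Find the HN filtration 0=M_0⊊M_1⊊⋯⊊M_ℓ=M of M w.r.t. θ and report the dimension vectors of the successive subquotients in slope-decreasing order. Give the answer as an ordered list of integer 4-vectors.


Via rank(M_{q-1}∘⋯∘M_p): M ≅ I[1,1]^3, I[1,4], I[3,4]^2, I[4,4].
μ_θ-semistable layers: μ^(1)=9; μ^(2)=5; μ^(3)=-7; μ^(4)=-15

((0, 0, 0, 4); (0, 0, 3, 0); (3, 0, 0, 0); (1, 1, 0, 0))


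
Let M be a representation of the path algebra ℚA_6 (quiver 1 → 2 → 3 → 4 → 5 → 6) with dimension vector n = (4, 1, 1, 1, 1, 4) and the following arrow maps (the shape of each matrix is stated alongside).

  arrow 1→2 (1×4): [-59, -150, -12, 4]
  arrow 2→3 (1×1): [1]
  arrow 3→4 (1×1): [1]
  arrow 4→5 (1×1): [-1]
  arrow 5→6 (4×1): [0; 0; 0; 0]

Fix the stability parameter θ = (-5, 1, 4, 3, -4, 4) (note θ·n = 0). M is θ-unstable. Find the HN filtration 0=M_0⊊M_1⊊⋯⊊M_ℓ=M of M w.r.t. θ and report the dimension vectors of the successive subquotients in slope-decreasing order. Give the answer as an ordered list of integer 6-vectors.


Barcode: M ≅ I[1,1]^3, I[1,5], I[6,6]^4. HN layers by μ_θ (3 steps, strictly decreasing):
  μ^(1)=4; μ^(2)=1; μ^(3)=-5

((0, 0, 0, 0, 0, 4); (0, 1, 1, 1, 1, 0); (4, 0, 0, 0, 0, 0))


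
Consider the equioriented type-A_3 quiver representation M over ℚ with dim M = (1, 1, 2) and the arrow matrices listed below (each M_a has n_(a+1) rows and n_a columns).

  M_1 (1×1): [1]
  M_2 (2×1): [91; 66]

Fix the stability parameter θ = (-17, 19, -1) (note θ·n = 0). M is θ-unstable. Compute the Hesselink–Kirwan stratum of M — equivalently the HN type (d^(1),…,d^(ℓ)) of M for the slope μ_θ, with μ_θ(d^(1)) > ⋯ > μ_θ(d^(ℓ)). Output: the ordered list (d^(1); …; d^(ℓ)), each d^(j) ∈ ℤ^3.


Interval decomposition of M: I[1,3], I[3,3].
HN type (ℓ=3): μ^(1)=9; μ^(2)=-1; μ^(3)=-17

((0, 1, 1); (0, 0, 1); (1, 0, 0))


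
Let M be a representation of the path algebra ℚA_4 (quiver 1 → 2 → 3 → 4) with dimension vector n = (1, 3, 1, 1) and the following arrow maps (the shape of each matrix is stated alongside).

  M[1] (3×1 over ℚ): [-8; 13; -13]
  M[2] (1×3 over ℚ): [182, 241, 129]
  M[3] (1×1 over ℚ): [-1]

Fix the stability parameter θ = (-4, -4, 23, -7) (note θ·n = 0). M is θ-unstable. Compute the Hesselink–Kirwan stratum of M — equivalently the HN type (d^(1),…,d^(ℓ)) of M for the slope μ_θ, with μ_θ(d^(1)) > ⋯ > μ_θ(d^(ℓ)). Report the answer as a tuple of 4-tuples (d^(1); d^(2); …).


Via rank(M_{q-1}∘⋯∘M_p): M ≅ I[1,2], I[2,2], I[2,4].
μ_θ-semistable layers: μ^(1)=8; μ^(2)=-4

((0, 0, 1, 1); (1, 3, 0, 0))


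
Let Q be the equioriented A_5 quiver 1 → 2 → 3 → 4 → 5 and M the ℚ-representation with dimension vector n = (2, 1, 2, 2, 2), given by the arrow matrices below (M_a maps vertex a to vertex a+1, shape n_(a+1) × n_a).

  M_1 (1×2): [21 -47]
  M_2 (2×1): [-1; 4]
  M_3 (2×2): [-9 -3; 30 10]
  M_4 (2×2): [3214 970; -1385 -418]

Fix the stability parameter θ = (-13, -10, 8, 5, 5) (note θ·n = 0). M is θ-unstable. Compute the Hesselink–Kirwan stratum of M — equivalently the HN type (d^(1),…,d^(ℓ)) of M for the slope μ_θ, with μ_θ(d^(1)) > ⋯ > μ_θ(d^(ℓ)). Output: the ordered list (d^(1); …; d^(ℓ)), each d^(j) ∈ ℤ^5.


Barcode: M ≅ I[1,1], I[1,5], I[3,3], I[4,5]. HN layers by μ_θ (5 steps, strictly decreasing):
  μ^(1)=8; μ^(2)=6; μ^(3)=5; μ^(4)=-10; μ^(5)=-13

((0, 0, 1, 0, 0); (0, 0, 1, 1, 1); (0, 0, 0, 1, 1); (0, 1, 0, 0, 0); (2, 0, 0, 0, 0))


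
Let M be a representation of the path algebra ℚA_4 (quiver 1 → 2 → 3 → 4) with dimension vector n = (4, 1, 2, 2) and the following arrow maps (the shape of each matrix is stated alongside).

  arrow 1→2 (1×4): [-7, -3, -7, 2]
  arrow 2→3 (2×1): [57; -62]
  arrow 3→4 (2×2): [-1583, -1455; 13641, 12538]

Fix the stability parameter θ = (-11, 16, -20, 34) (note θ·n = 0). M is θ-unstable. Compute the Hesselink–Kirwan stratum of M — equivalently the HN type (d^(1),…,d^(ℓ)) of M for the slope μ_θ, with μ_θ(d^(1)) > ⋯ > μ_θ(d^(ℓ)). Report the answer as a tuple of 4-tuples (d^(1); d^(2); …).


Via rank(M_{q-1}∘⋯∘M_p): M ≅ I[1,1]^3, I[1,4], I[3,4].
μ_θ-semistable layers: μ^(1)=34; μ^(2)=-2; μ^(3)=-11; μ^(4)=-20

((0, 0, 0, 2); (0, 1, 1, 0); (4, 0, 0, 0); (0, 0, 1, 0))


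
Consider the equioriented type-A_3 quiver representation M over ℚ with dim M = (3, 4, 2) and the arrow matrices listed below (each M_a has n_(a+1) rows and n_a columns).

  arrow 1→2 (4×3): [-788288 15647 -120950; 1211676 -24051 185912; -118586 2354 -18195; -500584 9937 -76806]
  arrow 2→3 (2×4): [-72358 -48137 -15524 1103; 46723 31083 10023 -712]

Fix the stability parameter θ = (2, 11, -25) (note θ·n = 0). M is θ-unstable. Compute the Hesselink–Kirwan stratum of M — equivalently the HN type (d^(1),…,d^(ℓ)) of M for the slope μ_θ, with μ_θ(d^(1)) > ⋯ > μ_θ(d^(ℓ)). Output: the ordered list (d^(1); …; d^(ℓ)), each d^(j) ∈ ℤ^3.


Via rank(M_{q-1}∘⋯∘M_p): M ≅ I[1,1], I[1,3]^2, I[2,2]^2.
μ_θ-semistable layers: μ^(1)=11; μ^(2)=2; μ^(3)=-4

((0, 2, 0); (1, 0, 0); (2, 2, 2))


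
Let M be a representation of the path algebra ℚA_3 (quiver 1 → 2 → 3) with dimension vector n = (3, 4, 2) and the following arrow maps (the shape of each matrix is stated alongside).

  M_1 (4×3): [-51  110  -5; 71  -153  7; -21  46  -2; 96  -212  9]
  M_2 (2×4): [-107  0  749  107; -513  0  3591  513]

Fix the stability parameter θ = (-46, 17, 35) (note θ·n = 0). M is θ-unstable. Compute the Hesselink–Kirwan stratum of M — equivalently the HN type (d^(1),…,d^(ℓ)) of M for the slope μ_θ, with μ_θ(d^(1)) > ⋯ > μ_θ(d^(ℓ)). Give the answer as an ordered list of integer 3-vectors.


Barcode: M ≅ I[1,2]^3, I[2,3], I[3,3]. HN layers by μ_θ (3 steps, strictly decreasing):
  μ^(1)=35; μ^(2)=17; μ^(3)=-46

((0, 0, 2); (0, 4, 0); (3, 0, 0))


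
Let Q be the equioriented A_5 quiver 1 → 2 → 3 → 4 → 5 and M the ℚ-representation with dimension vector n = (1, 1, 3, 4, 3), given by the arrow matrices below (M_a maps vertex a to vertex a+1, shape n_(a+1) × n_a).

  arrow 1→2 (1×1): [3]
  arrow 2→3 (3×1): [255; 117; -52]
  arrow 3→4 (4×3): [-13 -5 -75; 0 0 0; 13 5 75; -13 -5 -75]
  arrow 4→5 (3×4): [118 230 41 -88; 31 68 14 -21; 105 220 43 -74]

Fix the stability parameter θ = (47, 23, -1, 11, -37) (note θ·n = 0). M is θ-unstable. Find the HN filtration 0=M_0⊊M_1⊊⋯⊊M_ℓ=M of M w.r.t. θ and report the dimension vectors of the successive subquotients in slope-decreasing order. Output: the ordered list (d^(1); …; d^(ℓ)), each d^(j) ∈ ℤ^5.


Barcode: M ≅ I[1,3], I[3,3], I[3,5], I[4,4], I[4,5]^2. HN layers by μ_θ (5 steps, strictly decreasing):
  μ^(1)=23; μ^(2)=11; μ^(3)=-1; μ^(4)=-9; μ^(5)=-13

((1, 1, 1, 0, 0); (0, 0, 0, 1, 0); (0, 0, 1, 0, 0); (0, 0, 1, 1, 1); (0, 0, 0, 2, 2))


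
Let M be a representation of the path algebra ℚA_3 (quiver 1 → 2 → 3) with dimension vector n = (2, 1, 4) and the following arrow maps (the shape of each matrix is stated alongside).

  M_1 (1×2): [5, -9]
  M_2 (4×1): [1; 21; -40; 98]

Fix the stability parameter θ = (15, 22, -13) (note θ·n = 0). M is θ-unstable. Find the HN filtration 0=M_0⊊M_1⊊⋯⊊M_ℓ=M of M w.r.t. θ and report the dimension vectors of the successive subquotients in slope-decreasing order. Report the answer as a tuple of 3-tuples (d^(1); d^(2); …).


Interval decomposition of M: I[1,1], I[1,3], I[3,3]^3.
HN type (ℓ=3): μ^(1)=15; μ^(2)=8; μ^(3)=-13

((1, 0, 0); (1, 1, 1); (0, 0, 3))


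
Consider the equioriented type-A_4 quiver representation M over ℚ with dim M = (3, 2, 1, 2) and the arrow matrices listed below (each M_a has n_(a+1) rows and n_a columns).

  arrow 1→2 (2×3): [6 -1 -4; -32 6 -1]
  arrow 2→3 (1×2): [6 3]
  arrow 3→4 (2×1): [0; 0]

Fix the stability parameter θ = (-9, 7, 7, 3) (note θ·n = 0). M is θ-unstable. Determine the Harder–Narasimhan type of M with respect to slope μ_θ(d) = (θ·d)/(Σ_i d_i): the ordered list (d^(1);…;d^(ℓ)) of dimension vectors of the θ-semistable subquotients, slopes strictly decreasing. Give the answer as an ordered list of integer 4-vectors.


Via rank(M_{q-1}∘⋯∘M_p): M ≅ I[1,1], I[1,2], I[1,3], I[4,4]^2.
μ_θ-semistable layers: μ^(1)=7; μ^(2)=3; μ^(3)=-9

((0, 2, 1, 0); (0, 0, 0, 2); (3, 0, 0, 0))


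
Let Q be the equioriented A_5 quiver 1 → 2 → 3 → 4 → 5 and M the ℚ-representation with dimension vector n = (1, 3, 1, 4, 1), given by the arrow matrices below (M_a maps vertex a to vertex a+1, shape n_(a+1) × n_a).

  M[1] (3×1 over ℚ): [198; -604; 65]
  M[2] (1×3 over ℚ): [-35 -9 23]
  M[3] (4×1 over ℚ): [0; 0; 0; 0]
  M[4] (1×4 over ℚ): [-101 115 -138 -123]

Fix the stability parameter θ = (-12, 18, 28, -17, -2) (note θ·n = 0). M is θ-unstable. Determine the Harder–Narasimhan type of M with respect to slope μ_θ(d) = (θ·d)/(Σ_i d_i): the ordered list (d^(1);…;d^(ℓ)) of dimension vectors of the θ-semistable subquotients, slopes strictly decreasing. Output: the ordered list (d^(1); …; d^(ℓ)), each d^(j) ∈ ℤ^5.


Via rank(M_{q-1}∘⋯∘M_p): M ≅ I[1,3], I[2,2]^2, I[4,4]^3, I[4,5].
μ_θ-semistable layers: μ^(1)=28; μ^(2)=18; μ^(3)=-2; μ^(4)=-12; μ^(5)=-17

((0, 0, 1, 0, 0); (0, 3, 0, 0, 0); (0, 0, 0, 0, 1); (1, 0, 0, 0, 0); (0, 0, 0, 4, 0))


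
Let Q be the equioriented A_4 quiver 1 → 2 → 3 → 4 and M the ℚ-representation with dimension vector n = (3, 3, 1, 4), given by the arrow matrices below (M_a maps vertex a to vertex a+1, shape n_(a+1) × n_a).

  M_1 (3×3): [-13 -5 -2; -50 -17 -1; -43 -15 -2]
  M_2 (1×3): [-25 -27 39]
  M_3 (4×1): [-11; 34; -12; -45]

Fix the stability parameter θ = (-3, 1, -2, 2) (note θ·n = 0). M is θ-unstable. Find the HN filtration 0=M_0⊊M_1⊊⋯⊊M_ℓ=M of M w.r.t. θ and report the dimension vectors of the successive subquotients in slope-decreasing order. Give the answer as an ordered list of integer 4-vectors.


Barcode: M ≅ I[1,1], I[1,2], I[1,4], I[2,2], I[4,4]^3. HN layers by μ_θ (4 steps, strictly decreasing):
  μ^(1)=2; μ^(2)=1; μ^(3)=-1/2; μ^(4)=-3

((0, 0, 0, 4); (0, 2, 0, 0); (0, 1, 1, 0); (3, 0, 0, 0))


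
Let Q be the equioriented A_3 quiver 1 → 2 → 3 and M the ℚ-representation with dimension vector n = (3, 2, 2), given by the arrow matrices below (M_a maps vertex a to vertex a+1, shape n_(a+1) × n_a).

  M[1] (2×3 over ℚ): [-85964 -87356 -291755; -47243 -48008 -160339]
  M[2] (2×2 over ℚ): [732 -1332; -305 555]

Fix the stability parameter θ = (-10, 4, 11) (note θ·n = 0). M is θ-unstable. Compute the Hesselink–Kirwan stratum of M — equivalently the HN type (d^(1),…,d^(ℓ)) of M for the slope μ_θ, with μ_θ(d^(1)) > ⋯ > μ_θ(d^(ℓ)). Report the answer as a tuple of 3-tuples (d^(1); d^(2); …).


Interval decomposition of M: I[1,1], I[1,2], I[1,3], I[3,3].
HN type (ℓ=3): μ^(1)=11; μ^(2)=4; μ^(3)=-10

((0, 0, 2); (0, 2, 0); (3, 0, 0))


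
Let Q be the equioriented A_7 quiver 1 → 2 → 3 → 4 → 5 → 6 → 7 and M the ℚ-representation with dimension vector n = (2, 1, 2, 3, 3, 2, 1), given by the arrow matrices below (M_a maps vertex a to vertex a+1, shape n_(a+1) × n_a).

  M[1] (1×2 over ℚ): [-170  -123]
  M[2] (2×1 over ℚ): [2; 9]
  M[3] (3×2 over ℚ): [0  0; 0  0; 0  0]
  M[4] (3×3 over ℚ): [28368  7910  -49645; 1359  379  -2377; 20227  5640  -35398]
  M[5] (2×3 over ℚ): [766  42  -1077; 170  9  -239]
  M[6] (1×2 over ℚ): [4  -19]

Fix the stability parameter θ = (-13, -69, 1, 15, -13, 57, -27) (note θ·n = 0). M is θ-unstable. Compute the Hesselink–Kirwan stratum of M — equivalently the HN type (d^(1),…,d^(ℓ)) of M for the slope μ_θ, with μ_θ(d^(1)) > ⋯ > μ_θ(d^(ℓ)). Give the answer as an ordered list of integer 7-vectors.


Via rank(M_{q-1}∘⋯∘M_p): M ≅ I[1,1], I[1,3], I[3,3], I[4,5], I[4,6], I[4,7].
μ_θ-semistable layers: μ^(1)=57; μ^(2)=15; μ^(3)=1; μ^(4)=-13; μ^(5)=-41

((0, 0, 0, 0, 0, 1, 0); (0, 0, 0, 0, 0, 1, 1); (0, 0, 2, 3, 3, 0, 0); (1, 0, 0, 0, 0, 0, 0); (1, 1, 0, 0, 0, 0, 0))
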